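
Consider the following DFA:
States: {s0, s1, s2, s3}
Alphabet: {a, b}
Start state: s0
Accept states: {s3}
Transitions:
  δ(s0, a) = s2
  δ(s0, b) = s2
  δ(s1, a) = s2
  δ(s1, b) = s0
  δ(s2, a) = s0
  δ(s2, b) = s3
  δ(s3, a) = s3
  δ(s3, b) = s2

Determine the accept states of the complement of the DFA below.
Complement accept states = All states \ Original accept states
= {s0, s1, s2, s3} \ {s3}
{s0, s1, s2}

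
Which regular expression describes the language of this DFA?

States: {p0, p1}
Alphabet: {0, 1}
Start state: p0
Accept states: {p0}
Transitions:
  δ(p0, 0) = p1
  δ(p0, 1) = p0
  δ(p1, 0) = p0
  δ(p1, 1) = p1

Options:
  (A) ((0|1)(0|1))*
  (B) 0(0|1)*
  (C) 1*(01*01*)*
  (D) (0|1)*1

Check each option against the DFA on short strings; one disagreement eliminates an option:
  (A) ((0|1)(0|1))*: on '1' the DFA goes p0 → p0 and accepts (p0 ∈ Accept), but the regex does not match it → eliminate
  (B) 0(0|1)*: on ε the DFA stays in p0 and accepts (p0 ∈ Accept), but the regex does not match it → eliminate
  (C) 1*(01*01*)*: agrees with the DFA on every string of length ≤ 6
  (D) (0|1)*1: on ε the DFA stays in p0 and accepts (p0 ∈ Accept), but the regex does not match it → eliminate
Only (C) is consistent with the DFA.
(C) 1*(01*01*)*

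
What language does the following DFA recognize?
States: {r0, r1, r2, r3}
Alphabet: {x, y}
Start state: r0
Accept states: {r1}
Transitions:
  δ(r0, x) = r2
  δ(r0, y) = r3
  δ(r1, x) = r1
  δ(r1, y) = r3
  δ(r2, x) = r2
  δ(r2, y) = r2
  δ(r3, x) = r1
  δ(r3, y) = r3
Testing a few strings:
  'y' → reject
  'xy' → reject
  'yy' → reject
  'xyx' → reject
State roles: r0=no input read; r1=started with y, last symbol x; r2=started with x (dead); r3=started with y, last symbol y
All strings over {x,y} that start with y and end with x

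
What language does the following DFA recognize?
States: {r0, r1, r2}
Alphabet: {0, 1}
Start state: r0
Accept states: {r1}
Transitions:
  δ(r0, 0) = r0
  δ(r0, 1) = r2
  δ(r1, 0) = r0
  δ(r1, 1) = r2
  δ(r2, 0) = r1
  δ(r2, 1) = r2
Testing a few strings:
  '0110' → accept
  '10' → accept
  '1011' → reject
  '011' → reject
State roles: r0=no suffix match; r1=suffix is 10; r2=one trailing 1
All binary strings ending with 10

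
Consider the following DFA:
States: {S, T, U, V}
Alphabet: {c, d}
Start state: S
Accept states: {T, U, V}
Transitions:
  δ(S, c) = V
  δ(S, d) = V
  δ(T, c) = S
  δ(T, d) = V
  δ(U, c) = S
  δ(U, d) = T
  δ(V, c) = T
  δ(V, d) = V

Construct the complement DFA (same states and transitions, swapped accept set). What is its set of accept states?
Complement accept states = All states \ Original accept states
= {S, T, U, V} \ {T, U, V}
{S}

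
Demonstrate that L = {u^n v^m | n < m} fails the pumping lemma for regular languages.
Assume L is regular with pumping length p. Idea: pumping up the u-block makes the u-count reach the v-count.
Choose s = u^p v^(p+1) ∈ L. By the pumping lemma, s = xyz with |xy| ≤ p, |y| > 0, so y = u^k with k ≥ 1. Then xy²z = u^(p+k) v^(p+1). Since p+k ≥ p+1, the number of u's is no longer strictly less than the number of v's, so xy²z ∉ L.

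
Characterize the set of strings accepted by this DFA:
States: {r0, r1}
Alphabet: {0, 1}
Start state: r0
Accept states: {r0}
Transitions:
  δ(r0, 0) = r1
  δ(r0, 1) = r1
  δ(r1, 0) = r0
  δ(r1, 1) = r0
Testing a few strings:
  '0' → reject
  '110' → reject
  '001' → reject
  '00' → accept
State roles: r0=even length so far; r1=odd length so far
All binary strings of even length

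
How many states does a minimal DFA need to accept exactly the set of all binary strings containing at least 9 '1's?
By Myhill–Nerode, count the distinguishable equivalence classes: 10 classes — having seen 0, 1, …, 8, or ≥9 copies of '1'; any two classes i < j (j ≤ 9) are distinguished by the string 1^(9−j), which takes class j to 9 copies (accepted) but leaves class i below 9 (rejected).
10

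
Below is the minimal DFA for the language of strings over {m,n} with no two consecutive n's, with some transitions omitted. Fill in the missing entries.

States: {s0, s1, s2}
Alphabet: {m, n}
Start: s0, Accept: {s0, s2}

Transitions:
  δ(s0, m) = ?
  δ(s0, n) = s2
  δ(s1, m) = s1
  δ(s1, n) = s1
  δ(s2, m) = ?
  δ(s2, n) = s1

From the language and accept set, identify what each state tracks — s0: last symbol not n (ok); s1: saw nn (dead); s2: last symbol n (ok).
Each missing δ(q, a) is the state matching the new tracked value after reading a.
δ(s0, m) = s0; δ(s2, m) = s0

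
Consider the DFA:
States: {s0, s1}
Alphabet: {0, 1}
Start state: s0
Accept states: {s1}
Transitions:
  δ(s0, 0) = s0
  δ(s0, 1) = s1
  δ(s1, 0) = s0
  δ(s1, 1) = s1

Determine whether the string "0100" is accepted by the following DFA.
Processing string "0100":
  s0 --0--> s0
  s0 --1--> s1
  s1 --0--> s0
  s0 --0--> s0
Final state: s0
Accept states: {s1}
No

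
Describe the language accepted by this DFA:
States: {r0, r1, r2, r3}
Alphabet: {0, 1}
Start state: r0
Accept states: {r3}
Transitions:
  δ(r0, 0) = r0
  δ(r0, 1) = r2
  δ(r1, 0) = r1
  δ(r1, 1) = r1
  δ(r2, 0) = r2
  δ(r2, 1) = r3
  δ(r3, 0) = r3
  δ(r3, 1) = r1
Testing a few strings:
  '0' → reject
  '0011' → accept
  '010' → reject
  '001' → reject
State roles: r0=zero 1's; r1=≥ three 1's (dead); r2=one 1; r3=two 1's
All binary strings containing exactly two 1's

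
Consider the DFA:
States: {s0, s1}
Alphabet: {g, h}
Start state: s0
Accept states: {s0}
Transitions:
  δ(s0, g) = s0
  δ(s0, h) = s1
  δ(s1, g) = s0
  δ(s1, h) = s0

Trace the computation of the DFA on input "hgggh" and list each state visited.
read 'h': s0 → s1
  read 'g': s1 → s0
  read 'g': s0 → s0
  read 'g': s0 → s0
  read 'h': s0 → s1
s0 -> s1 -> s0 -> s0 -> s0 -> s1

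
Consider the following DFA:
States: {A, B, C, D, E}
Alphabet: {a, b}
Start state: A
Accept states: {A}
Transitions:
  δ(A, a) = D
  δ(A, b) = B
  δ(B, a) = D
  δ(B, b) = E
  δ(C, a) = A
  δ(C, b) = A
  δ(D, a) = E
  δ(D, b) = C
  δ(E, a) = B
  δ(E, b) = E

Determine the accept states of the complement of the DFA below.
Complement accept states = All states \ Original accept states
= {A, B, C, D, E} \ {A}
{B, C, D, E}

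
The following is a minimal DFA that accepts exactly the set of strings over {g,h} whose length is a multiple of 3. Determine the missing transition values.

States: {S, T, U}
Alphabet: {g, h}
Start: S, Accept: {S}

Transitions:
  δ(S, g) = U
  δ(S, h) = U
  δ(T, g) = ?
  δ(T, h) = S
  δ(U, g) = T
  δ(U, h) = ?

From the language and accept set, identify what each state tracks — S: length ≡ 0 (mod 3); T: length ≡ 2 (mod 3); U: length ≡ 1 (mod 3).
Each missing δ(q, a) is the state matching the new tracked value after reading a.
δ(T, g) = S; δ(U, h) = T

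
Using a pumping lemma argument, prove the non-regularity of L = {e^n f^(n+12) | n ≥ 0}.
Assume L is regular with pumping length p. Idea: pumping the e-block breaks the fixed offset of 12.
Choose s = e^p f^(p+12) ∈ L. By the pumping lemma, s = xyz with |xy| ≤ p, |y| > 0, so y = e^k with k ≥ 1. Then xy²z = e^(p+k) f^(p+12). For this to be in L we would need p+12 = (p+k)+12, i.e. k = 0, contradicting k ≥ 1. So xy²z ∉ L.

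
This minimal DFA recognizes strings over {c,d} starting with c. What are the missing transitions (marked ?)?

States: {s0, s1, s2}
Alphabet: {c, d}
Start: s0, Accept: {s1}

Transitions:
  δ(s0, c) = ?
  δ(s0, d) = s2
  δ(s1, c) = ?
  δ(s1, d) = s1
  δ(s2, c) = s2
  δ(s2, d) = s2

From the language and accept set, identify what each state tracks — s0: no input read; s1: started with c; s2: started with d (dead).
Each missing δ(q, a) is the state matching the new tracked value after reading a.
δ(s0, c) = s1; δ(s1, c) = s1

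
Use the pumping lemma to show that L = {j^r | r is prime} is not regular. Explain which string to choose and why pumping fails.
Assume L is regular with pumping length p. Idea: pumping by a suitable count produces a composite length.
Let q be a prime with q ≥ p and choose s = j^q ∈ L. By the pumping lemma, s = xyz with |xy| ≤ p, |y| = k ≥ 1. Take i = q+1: |xy^(q+1)z| = q + q·k = q(1+k). Since q ≥ 2 and 1+k ≥ 2, q(1+k) is composite, so xy^(q+1)z ∉ L.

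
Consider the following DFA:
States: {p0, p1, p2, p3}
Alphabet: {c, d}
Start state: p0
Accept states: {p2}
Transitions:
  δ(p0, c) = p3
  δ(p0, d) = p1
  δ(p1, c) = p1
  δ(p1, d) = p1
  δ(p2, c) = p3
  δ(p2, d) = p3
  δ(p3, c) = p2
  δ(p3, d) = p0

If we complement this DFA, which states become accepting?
Complement accept states = All states \ Original accept states
= {p0, p1, p2, p3} \ {p2}
{p0, p1, p3}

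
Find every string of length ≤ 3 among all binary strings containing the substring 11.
11, 011, 110, 111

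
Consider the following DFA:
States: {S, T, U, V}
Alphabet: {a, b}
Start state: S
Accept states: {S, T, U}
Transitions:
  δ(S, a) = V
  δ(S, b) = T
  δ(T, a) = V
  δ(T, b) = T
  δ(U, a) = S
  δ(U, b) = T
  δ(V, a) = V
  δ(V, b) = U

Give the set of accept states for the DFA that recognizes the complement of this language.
Complement accept states = All states \ Original accept states
= {S, T, U, V} \ {S, T, U}
{V}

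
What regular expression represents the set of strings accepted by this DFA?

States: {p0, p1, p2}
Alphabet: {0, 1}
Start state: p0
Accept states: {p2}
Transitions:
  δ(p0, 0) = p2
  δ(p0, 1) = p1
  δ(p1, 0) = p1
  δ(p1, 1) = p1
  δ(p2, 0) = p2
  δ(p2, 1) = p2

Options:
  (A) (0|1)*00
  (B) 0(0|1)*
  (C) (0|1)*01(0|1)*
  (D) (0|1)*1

Check each option against the DFA on short strings; one disagreement eliminates an option:
  (A) (0|1)*00: on '0' the DFA goes p0 → p2 and accepts (p2 ∈ Accept), but the regex does not match it → eliminate
  (B) 0(0|1)*: agrees with the DFA on every string of length ≤ 6
  (C) (0|1)*01(0|1)*: on '0' the DFA goes p0 → p2 and accepts (p2 ∈ Accept), but the regex does not match it → eliminate
  (D) (0|1)*1: on '0' the DFA goes p0 → p2 and accepts (p2 ∈ Accept), but the regex does not match it → eliminate
Only (B) is consistent with the DFA.
(B) 0(0|1)*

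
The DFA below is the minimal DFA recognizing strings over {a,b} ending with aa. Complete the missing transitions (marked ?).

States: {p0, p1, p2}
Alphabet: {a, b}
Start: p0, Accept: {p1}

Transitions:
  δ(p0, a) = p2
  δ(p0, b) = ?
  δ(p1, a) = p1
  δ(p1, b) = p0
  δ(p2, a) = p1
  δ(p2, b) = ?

From the language and accept set, identify what each state tracks — p0: last symbol not a; p1: two trailing a's; p2: one trailing a.
Each missing δ(q, a) is the state matching the new tracked value after reading a.
δ(p0, b) = p0; δ(p2, b) = p0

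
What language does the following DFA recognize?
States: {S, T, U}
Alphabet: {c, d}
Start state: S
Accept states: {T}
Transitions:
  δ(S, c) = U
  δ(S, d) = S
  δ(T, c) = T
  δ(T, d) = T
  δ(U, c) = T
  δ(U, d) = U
Testing a few strings:
  'ccd' → accept
  'dc' → reject
  'ccc' → accept
  'dddd' → reject
State roles: S=zero c's seen; T=≥ two c's seen; U=one c seen
All strings over {c,d} containing at least two c's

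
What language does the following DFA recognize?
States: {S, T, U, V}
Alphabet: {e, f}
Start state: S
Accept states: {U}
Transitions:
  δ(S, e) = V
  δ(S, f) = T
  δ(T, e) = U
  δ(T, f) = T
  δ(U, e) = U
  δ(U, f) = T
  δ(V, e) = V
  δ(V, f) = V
Testing a few strings:
  'efef' → reject
  'ef' → reject
  'e' → reject
  'ff' → reject
State roles: S=no input read; T=started with f, last symbol f; U=started with f, last symbol e; V=started with e (dead)
All strings over {e,f} that start with f and end with e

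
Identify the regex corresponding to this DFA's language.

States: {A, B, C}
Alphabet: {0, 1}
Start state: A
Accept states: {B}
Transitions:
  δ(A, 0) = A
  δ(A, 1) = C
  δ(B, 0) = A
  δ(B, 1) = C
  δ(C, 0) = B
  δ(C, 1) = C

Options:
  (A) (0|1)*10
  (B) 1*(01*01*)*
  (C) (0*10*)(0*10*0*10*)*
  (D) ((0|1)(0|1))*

Check each option against the DFA on short strings; one disagreement eliminates an option:
  (A) (0|1)*10: agrees with the DFA on every string of length ≤ 6
  (B) 1*(01*01*)*: on ε the DFA stays in A and rejects (A ∉ Accept), but the regex matches it → eliminate
  (C) (0*10*)(0*10*0*10*)*: on '1' the DFA goes A → C and rejects (C ∉ Accept), but the regex matches it → eliminate
  (D) ((0|1)(0|1))*: on ε the DFA stays in A and rejects (A ∉ Accept), but the regex matches it → eliminate
Only (A) is consistent with the DFA.
(A) (0|1)*10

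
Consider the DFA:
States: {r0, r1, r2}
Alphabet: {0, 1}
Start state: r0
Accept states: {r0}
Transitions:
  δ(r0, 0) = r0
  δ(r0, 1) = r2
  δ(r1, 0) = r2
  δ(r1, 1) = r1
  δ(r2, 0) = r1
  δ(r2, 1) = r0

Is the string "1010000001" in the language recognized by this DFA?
Processing string "1010000001":
  r0 --1--> r2
  r2 --0--> r1
  r1 --1--> r1
  r1 --0--> r2
  r2 --0--> r1
  r1 --0--> r2
  r2 --0--> r1
  r1 --0--> r2
  r2 --0--> r1
  r1 --1--> r1
Final state: r1
Accept states: {r0}
No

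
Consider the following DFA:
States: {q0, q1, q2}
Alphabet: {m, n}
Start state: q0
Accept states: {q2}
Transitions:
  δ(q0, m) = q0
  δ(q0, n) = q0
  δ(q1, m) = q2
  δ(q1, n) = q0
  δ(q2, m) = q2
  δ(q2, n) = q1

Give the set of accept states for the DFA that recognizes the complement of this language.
Complement accept states = All states \ Original accept states
= {q0, q1, q2} \ {q2}
{q0, q1}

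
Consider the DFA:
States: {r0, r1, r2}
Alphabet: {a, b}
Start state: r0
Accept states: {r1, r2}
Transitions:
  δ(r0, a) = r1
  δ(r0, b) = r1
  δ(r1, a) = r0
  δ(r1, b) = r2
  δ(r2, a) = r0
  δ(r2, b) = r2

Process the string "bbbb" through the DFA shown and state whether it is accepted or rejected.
Processing string "bbbb":
  r0 --b--> r1
  r1 --b--> r2
  r2 --b--> r2
  r2 --b--> r2
Final state: r2
Accept states: {r1, r2}
Yes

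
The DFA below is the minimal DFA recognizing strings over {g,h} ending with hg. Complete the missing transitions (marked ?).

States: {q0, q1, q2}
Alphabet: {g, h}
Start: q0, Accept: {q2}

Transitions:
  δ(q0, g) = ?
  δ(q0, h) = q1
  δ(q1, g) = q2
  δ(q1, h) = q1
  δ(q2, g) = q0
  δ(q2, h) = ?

From the language and accept set, identify what each state tracks — q0: no suffix match; q1: one trailing h; q2: suffix is hg.
Each missing δ(q, a) is the state matching the new tracked value after reading a.
δ(q0, g) = q0; δ(q2, h) = q1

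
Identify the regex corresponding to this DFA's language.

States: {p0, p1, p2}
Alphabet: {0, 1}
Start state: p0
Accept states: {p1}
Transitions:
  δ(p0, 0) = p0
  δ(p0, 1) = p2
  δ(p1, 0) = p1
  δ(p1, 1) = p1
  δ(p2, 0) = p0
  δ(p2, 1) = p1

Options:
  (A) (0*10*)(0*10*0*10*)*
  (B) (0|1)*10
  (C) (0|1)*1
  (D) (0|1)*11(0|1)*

Check each option against the DFA on short strings; one disagreement eliminates an option:
  (A) (0*10*)(0*10*0*10*)*: on '1' the DFA goes p0 → p2 and rejects (p2 ∉ Accept), but the regex matches it → eliminate
  (B) (0|1)*10: on '10' the DFA goes p0 → p2 → p0 and rejects (p0 ∉ Accept), but the regex matches it → eliminate
  (C) (0|1)*1: on '1' the DFA goes p0 → p2 and rejects (p2 ∉ Accept), but the regex matches it → eliminate
  (D) (0|1)*11(0|1)*: agrees with the DFA on every string of length ≤ 6
Only (D) is consistent with the DFA.
(D) (0|1)*11(0|1)*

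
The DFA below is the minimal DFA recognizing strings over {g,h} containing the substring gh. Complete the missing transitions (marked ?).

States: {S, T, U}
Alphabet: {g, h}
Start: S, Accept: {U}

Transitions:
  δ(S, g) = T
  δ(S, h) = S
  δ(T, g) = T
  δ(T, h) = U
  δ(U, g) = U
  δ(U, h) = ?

From the language and accept set, identify what each state tracks — S: no g seen yet; T: seen a g, waiting for h; U: substring gh seen.
Each missing δ(q, a) is the state matching the new tracked value after reading a.
δ(U, h) = U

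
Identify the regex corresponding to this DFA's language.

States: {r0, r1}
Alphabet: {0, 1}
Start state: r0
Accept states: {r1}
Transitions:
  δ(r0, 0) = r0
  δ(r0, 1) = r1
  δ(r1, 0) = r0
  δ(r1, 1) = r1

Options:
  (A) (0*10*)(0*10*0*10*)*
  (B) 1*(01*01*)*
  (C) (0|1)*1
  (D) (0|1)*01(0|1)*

Check each option against the DFA on short strings; one disagreement eliminates an option:
  (A) (0*10*)(0*10*0*10*)*: on '10' the DFA goes r0 → r1 → r0 and rejects (r0 ∉ Accept), but the regex matches it → eliminate
  (B) 1*(01*01*)*: on ε the DFA stays in r0 and rejects (r0 ∉ Accept), but the regex matches it → eliminate
  (C) (0|1)*1: agrees with the DFA on every string of length ≤ 6
  (D) (0|1)*01(0|1)*: on '1' the DFA goes r0 → r1 and accepts (r1 ∈ Accept), but the regex does not match it → eliminate
Only (C) is consistent with the DFA.
(C) (0|1)*1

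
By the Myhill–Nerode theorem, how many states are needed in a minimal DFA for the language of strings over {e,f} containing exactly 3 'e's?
By Myhill–Nerode, count the distinguishable equivalence classes: 5 classes — having seen 0, 1, …, 3, or >3 copies of 'e'; the count-3 class is the only accepting one and >3 is dead.
5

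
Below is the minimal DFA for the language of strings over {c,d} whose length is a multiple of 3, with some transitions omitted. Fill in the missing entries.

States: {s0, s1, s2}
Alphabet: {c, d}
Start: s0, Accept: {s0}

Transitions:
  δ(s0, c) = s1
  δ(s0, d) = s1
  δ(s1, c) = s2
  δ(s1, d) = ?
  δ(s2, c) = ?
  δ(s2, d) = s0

From the language and accept set, identify what each state tracks — s0: length ≡ 0 (mod 3); s1: length ≡ 1 (mod 3); s2: length ≡ 2 (mod 3).
Each missing δ(q, a) is the state matching the new tracked value after reading a.
δ(s1, d) = s2; δ(s2, c) = s0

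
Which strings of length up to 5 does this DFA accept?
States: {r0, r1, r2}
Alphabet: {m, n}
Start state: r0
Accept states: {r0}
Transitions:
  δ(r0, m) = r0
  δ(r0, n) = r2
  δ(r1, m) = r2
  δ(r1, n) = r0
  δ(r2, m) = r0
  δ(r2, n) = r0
ε, m, mm, nm, nn, mmm, mnm, mnn, nmm, nnm, mmmm, mmnm, mmnn, mnmm, mnnm, nmmm, nmnm, nmnn, nnmm, nnnm, nnnn, mmmmm, mmmnm, mmmnn, mmnmm, mmnnm, mnmmm, mnmnm, mnmnn, mnnmm, mnnnm, mnnnn, nmmmm, nmmnm, nmmnn, nmnmm, nmnnm, nnmmm, nnmnm, nnmnn, nnnmm, nnnnm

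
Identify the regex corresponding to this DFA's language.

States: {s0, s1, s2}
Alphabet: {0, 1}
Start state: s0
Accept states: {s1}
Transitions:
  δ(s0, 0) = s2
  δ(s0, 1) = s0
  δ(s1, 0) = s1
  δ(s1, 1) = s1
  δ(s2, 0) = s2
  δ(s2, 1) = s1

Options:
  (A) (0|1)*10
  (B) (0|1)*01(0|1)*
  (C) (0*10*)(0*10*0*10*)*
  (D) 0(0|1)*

Check each option against the DFA on short strings; one disagreement eliminates an option:
  (A) (0|1)*10: on '01' the DFA goes s0 → s2 → s1 and accepts (s1 ∈ Accept), but the regex does not match it → eliminate
  (B) (0|1)*01(0|1)*: agrees with the DFA on every string of length ≤ 6
  (C) (0*10*)(0*10*0*10*)*: on '1' the DFA goes s0 → s0 and rejects (s0 ∉ Accept), but the regex matches it → eliminate
  (D) 0(0|1)*: on '0' the DFA goes s0 → s2 and rejects (s2 ∉ Accept), but the regex matches it → eliminate
Only (B) is consistent with the DFA.
(B) (0|1)*01(0|1)*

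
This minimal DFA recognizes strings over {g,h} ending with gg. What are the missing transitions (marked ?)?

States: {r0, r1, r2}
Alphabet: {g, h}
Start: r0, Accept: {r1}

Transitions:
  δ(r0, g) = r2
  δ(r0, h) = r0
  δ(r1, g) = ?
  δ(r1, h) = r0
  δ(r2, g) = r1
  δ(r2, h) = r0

From the language and accept set, identify what each state tracks — r0: last symbol not g; r1: two trailing g's; r2: one trailing g.
Each missing δ(q, a) is the state matching the new tracked value after reading a.
δ(r1, g) = r1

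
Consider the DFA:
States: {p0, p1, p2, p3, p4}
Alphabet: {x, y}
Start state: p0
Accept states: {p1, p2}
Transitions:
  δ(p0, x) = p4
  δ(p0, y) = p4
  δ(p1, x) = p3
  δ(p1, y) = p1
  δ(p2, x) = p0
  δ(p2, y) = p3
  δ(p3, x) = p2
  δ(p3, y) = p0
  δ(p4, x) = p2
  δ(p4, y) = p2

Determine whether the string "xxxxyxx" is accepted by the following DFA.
Processing string "xxxxyxx":
  p0 --x--> p4
  p4 --x--> p2
  p2 --x--> p0
  p0 --x--> p4
  p4 --y--> p2
  p2 --x--> p0
  p0 --x--> p4
Final state: p4
Accept states: {p1, p2}
No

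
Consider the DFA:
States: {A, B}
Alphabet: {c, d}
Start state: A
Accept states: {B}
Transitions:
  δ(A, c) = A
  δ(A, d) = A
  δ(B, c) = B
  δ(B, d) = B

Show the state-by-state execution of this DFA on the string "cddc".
read 'c': A → A
  read 'd': A → A
  read 'd': A → A
  read 'c': A → A
A -> A -> A -> A -> A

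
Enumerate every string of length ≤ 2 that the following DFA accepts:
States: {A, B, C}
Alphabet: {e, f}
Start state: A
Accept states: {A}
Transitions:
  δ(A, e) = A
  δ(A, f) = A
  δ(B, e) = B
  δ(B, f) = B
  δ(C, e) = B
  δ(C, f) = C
ε, e, f, ee, ef, fe, ff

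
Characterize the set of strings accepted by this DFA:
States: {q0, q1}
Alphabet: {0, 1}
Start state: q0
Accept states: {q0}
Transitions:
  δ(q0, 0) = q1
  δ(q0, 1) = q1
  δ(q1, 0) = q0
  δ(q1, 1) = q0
Testing a few strings:
  '0' → reject
  '01' → accept
  '100' → reject
  '1' → reject
State roles: q0=even length so far; q1=odd length so far
All binary strings of even length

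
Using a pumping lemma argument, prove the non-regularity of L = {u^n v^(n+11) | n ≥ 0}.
Assume L is regular with pumping length p. Idea: pumping the u-block breaks the fixed offset of 11.
Choose s = u^p v^(p+11) ∈ L. By the pumping lemma, s = xyz with |xy| ≤ p, |y| > 0, so y = u^k with k ≥ 1. Then xy²z = u^(p+k) v^(p+11). For this to be in L we would need p+11 = (p+k)+11, i.e. k = 0, contradicting k ≥ 1. So xy²z ∉ L.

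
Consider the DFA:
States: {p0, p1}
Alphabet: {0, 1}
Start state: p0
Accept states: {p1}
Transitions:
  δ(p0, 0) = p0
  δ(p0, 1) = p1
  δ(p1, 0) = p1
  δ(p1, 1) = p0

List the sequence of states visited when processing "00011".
read '0': p0 → p0
  read '0': p0 → p0
  read '0': p0 → p0
  read '1': p0 → p1
  read '1': p1 → p0
p0 -> p0 -> p0 -> p0 -> p1 -> p0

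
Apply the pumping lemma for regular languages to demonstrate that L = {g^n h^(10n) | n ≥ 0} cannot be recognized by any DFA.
Assume L is regular with pumping length p. Idea: pumping the g-block breaks the 1:10 ratio.
Choose s = g^p h^(10p) (length 11p ≥ p). By the pumping lemma, s = xyz with |xy| ≤ p, |y| > 0, so y = g^k with k ≥ 1. Then xy²z = g^(p+k) h^(10p). For this to be in L we would need 10p = 10(p+k), i.e. 10k = 0, contradicting k ≥ 1. So xy²z ∉ L.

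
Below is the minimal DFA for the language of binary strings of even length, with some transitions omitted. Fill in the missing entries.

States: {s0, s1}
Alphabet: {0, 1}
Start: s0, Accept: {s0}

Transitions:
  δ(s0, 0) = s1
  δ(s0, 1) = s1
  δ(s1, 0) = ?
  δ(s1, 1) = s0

From the language and accept set, identify what each state tracks — s0: even length so far; s1: odd length so far.
Each missing δ(q, a) is the state matching the new tracked value after reading a.
δ(s1, 0) = s0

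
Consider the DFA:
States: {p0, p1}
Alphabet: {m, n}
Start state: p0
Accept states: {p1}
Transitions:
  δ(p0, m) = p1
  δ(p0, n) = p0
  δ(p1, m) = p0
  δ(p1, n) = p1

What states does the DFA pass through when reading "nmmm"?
read 'n': p0 → p0
  read 'm': p0 → p1
  read 'm': p1 → p0
  read 'm': p0 → p1
p0 -> p0 -> p1 -> p0 -> p1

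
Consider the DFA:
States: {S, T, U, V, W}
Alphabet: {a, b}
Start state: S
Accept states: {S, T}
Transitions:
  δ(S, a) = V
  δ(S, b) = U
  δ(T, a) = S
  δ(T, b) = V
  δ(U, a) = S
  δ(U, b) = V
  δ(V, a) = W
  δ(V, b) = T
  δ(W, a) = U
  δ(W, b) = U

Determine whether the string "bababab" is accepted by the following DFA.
Processing string "bababab":
  S --b--> U
  U --a--> S
  S --b--> U
  U --a--> S
  S --b--> U
  U --a--> S
  S --b--> U
Final state: U
Accept states: {S, T}
No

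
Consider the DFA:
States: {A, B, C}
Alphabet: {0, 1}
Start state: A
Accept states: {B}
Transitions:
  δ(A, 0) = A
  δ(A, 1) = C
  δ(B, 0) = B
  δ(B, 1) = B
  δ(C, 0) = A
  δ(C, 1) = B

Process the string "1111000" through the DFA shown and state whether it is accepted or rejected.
Processing string "1111000":
  A --1--> C
  C --1--> B
  B --1--> B
  B --1--> B
  B --0--> B
  B --0--> B
  B --0--> B
Final state: B
Accept states: {B}
Yes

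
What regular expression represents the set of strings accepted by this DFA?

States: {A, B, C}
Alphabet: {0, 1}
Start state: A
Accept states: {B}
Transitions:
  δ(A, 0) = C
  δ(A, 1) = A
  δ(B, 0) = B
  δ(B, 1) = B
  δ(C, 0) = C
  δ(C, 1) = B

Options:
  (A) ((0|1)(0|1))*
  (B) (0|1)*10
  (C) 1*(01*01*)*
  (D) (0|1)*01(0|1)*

Check each option against the DFA on short strings; one disagreement eliminates an option:
  (A) ((0|1)(0|1))*: on ε the DFA stays in A and rejects (A ∉ Accept), but the regex matches it → eliminate
  (B) (0|1)*10: on '01' the DFA goes A → C → B and accepts (B ∈ Accept), but the regex does not match it → eliminate
  (C) 1*(01*01*)*: on ε the DFA stays in A and rejects (A ∉ Accept), but the regex matches it → eliminate
  (D) (0|1)*01(0|1)*: agrees with the DFA on every string of length ≤ 6
Only (D) is consistent with the DFA.
(D) (0|1)*01(0|1)*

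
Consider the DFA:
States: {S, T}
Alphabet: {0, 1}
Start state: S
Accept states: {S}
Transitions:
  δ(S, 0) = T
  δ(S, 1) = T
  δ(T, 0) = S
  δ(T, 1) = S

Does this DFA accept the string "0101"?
Processing string "0101":
  S --0--> T
  T --1--> S
  S --0--> T
  T --1--> S
Final state: S
Accept states: {S}
Yes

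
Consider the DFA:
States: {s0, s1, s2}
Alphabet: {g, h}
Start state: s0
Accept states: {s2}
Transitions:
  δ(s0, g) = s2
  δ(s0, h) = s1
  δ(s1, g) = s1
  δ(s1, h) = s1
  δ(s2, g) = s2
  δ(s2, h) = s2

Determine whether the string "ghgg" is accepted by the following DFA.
Processing string "ghgg":
  s0 --g--> s2
  s2 --h--> s2
  s2 --g--> s2
  s2 --g--> s2
Final state: s2
Accept states: {s2}
Yes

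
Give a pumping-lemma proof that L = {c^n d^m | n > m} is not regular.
Assume L is regular with pumping length p. Idea: pumping down the c-block drops the c-count to at most the d-count.
Choose s = c^(p+1) d^p ∈ L (|s| = 2p+1 ≥ p). By the pumping lemma, s = xyz with |xy| ≤ p, |y| > 0, so y = c^k with k ≥ 1. Take i = 0: xz = c^(p+1−k) d^p. Since k ≥ 1, p+1−k ≤ p, so the number of c's is no longer strictly greater than the number of d's, hence xz ∉ L.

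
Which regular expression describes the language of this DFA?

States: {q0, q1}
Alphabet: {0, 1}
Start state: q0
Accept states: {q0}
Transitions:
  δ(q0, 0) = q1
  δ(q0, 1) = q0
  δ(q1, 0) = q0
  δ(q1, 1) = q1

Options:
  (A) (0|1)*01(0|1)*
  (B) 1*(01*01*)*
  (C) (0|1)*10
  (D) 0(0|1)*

Check each option against the DFA on short strings; one disagreement eliminates an option:
  (A) (0|1)*01(0|1)*: on ε the DFA stays in q0 and accepts (q0 ∈ Accept), but the regex does not match it → eliminate
  (B) 1*(01*01*)*: agrees with the DFA on every string of length ≤ 6
  (C) (0|1)*10: on ε the DFA stays in q0 and accepts (q0 ∈ Accept), but the regex does not match it → eliminate
  (D) 0(0|1)*: on ε the DFA stays in q0 and accepts (q0 ∈ Accept), but the regex does not match it → eliminate
Only (B) is consistent with the DFA.
(B) 1*(01*01*)*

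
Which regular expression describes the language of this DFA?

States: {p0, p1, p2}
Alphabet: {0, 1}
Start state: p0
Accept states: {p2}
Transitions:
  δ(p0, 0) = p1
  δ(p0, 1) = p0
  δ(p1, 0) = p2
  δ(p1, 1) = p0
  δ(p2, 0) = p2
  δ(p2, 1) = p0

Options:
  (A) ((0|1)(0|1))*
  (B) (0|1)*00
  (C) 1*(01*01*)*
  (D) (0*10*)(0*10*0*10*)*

Check each option against the DFA on short strings; one disagreement eliminates an option:
  (A) ((0|1)(0|1))*: on ε the DFA stays in p0 and rejects (p0 ∉ Accept), but the regex matches it → eliminate
  (B) (0|1)*00: agrees with the DFA on every string of length ≤ 6
  (C) 1*(01*01*)*: on ε the DFA stays in p0 and rejects (p0 ∉ Accept), but the regex matches it → eliminate
  (D) (0*10*)(0*10*0*10*)*: on '1' the DFA goes p0 → p0 and rejects (p0 ∉ Accept), but the regex matches it → eliminate
Only (B) is consistent with the DFA.
(B) (0|1)*00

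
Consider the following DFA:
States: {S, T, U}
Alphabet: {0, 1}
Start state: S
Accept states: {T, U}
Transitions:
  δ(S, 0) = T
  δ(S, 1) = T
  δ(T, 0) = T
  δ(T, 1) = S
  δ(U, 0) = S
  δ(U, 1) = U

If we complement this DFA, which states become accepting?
Complement accept states = All states \ Original accept states
= {S, T, U} \ {T, U}
{S}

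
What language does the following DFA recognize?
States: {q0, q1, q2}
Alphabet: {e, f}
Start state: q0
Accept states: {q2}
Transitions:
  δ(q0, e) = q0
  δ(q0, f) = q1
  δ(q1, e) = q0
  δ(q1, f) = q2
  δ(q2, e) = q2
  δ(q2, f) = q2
Testing a few strings:
  'f' → reject
  'fe' → reject
  'ef' → reject
  'eef' → reject
State roles: q0=no progress toward ff; q1=one trailing f; q2=substring ff seen
All strings over {e,f} containing the substring ff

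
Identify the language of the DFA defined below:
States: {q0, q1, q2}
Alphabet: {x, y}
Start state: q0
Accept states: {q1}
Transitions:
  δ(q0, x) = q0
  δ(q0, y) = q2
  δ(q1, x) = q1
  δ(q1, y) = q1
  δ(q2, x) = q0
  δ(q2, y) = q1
Testing a few strings:
  'xyxx' → reject
  'yyx' → accept
  'xx' → reject
  'xxxx' → reject
State roles: q0=no progress toward yy; q1=substring yy seen; q2=one trailing y
All strings over {x,y} containing the substring yy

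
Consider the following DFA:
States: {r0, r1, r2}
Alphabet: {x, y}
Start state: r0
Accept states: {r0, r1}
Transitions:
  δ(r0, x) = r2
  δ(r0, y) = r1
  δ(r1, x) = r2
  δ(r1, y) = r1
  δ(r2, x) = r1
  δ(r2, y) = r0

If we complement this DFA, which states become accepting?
Complement accept states = All states \ Original accept states
= {r0, r1, r2} \ {r0, r1}
{r2}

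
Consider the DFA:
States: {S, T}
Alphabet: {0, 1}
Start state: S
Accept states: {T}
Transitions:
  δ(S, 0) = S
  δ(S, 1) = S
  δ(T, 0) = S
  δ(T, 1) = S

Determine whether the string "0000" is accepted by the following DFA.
Processing string "0000":
  S --0--> S
  S --0--> S
  S --0--> S
  S --0--> S
Final state: S
Accept states: {T}
No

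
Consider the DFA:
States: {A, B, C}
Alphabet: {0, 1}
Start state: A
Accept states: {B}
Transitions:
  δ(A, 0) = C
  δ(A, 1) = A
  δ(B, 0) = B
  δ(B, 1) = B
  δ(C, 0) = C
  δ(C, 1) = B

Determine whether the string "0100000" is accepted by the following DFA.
Processing string "0100000":
  A --0--> C
  C --1--> B
  B --0--> B
  B --0--> B
  B --0--> B
  B --0--> B
  B --0--> B
Final state: B
Accept states: {B}
Yes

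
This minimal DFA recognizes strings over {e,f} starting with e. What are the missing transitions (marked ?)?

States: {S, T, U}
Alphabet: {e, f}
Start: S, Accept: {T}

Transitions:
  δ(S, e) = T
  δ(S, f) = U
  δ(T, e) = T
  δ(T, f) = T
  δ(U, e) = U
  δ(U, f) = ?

From the language and accept set, identify what each state tracks — S: no input read; T: started with e; U: started with f (dead).
Each missing δ(q, a) is the state matching the new tracked value after reading a.
δ(U, f) = U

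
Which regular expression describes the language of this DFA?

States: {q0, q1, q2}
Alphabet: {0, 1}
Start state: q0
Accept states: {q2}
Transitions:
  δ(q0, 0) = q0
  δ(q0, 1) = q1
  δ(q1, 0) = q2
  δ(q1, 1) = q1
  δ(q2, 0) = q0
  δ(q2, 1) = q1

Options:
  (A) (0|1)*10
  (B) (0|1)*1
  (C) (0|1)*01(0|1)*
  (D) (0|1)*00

Check each option against the DFA on short strings; one disagreement eliminates an option:
  (A) (0|1)*10: agrees with the DFA on every string of length ≤ 6
  (B) (0|1)*1: on '1' the DFA goes q0 → q1 and rejects (q1 ∉ Accept), but the regex matches it → eliminate
  (C) (0|1)*01(0|1)*: on '01' the DFA goes q0 → q0 → q1 and rejects (q1 ∉ Accept), but the regex matches it → eliminate
  (D) (0|1)*00: on '00' the DFA goes q0 → q0 → q0 and rejects (q0 ∉ Accept), but the regex matches it → eliminate
Only (A) is consistent with the DFA.
(A) (0|1)*10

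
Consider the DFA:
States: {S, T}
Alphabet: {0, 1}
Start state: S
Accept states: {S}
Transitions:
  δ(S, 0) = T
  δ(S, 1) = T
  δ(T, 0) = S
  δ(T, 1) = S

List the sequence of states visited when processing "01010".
read '0': S → T
  read '1': T → S
  read '0': S → T
  read '1': T → S
  read '0': S → T
S -> T -> S -> T -> S -> T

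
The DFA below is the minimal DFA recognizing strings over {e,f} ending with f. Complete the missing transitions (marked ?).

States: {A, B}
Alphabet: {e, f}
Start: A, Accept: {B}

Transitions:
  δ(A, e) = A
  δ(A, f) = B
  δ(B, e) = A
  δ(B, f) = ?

From the language and accept set, identify what each state tracks — A: last symbol not f; B: last symbol is f.
Each missing δ(q, a) is the state matching the new tracked value after reading a.
δ(B, f) = B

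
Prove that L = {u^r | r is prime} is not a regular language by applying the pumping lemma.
Assume L is regular with pumping length p. Idea: pumping by a suitable count produces a composite length.
Let q be a prime with q ≥ p and choose s = u^q ∈ L. By the pumping lemma, s = xyz with |xy| ≤ p, |y| = k ≥ 1. Take i = q+1: |xy^(q+1)z| = q + q·k = q(1+k). Since q ≥ 2 and 1+k ≥ 2, q(1+k) is composite, so xy^(q+1)z ∉ L.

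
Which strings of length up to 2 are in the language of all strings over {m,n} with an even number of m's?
ε, n, mm, nn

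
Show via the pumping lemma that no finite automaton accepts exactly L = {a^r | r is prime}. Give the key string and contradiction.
Assume L is regular with pumping length p. Idea: pumping by a suitable count produces a composite length.
Let q be a prime with q ≥ p and choose s = a^q ∈ L. By the pumping lemma, s = xyz with |xy| ≤ p, |y| = k ≥ 1. Take i = q+1: |xy^(q+1)z| = q + q·k = q(1+k). Since q ≥ 2 and 1+k ≥ 2, q(1+k) is composite, so xy^(q+1)z ∉ L.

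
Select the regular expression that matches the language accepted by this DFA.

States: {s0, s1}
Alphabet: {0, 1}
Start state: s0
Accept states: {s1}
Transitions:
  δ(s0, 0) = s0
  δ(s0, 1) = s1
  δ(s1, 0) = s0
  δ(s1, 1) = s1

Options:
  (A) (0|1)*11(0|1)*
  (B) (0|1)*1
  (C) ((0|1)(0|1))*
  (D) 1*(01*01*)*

Check each option against the DFA on short strings; one disagreement eliminates an option:
  (A) (0|1)*11(0|1)*: on '1' the DFA goes s0 → s1 and accepts (s1 ∈ Accept), but the regex does not match it → eliminate
  (B) (0|1)*1: agrees with the DFA on every string of length ≤ 6
  (C) ((0|1)(0|1))*: on ε the DFA stays in s0 and rejects (s0 ∉ Accept), but the regex matches it → eliminate
  (D) 1*(01*01*)*: on ε the DFA stays in s0 and rejects (s0 ∉ Accept), but the regex matches it → eliminate
Only (B) is consistent with the DFA.
(B) (0|1)*1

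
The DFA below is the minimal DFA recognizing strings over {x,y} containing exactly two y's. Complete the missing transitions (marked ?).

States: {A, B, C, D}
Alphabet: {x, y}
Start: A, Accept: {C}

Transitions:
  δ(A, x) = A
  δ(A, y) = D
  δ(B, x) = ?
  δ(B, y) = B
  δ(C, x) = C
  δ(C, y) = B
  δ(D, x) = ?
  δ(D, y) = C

From the language and accept set, identify what each state tracks — A: zero y's; B: ≥ three y's (dead); C: two y's; D: one y.
Each missing δ(q, a) is the state matching the new tracked value after reading a.
δ(B, x) = B; δ(D, x) = D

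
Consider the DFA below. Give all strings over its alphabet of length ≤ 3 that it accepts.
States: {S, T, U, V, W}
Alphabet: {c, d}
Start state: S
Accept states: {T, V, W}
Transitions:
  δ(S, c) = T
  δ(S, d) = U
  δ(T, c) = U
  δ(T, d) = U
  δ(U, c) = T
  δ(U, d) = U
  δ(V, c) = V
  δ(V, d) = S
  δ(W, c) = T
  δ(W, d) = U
c, dc, ccc, cdc, ddc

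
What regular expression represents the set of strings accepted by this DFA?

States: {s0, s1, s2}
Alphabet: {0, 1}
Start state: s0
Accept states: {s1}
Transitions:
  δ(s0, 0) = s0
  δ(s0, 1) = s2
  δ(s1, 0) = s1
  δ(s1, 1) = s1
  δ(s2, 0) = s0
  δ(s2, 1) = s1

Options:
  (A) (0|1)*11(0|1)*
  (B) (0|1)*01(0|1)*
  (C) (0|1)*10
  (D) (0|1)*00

Check each option against the DFA on short strings; one disagreement eliminates an option:
  (A) (0|1)*11(0|1)*: agrees with the DFA on every string of length ≤ 6
  (B) (0|1)*01(0|1)*: on '01' the DFA goes s0 → s0 → s2 and rejects (s2 ∉ Accept), but the regex matches it → eliminate
  (C) (0|1)*10: on '10' the DFA goes s0 → s2 → s0 and rejects (s0 ∉ Accept), but the regex matches it → eliminate
  (D) (0|1)*00: on '00' the DFA goes s0 → s0 → s0 and rejects (s0 ∉ Accept), but the regex matches it → eliminate
Only (A) is consistent with the DFA.
(A) (0|1)*11(0|1)*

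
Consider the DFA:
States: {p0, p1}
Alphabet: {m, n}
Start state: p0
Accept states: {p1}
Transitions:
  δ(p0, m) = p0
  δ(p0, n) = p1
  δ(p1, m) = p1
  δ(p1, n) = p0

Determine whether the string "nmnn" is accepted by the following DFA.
Processing string "nmnn":
  p0 --n--> p1
  p1 --m--> p1
  p1 --n--> p0
  p0 --n--> p1
Final state: p1
Accept states: {p1}
Yes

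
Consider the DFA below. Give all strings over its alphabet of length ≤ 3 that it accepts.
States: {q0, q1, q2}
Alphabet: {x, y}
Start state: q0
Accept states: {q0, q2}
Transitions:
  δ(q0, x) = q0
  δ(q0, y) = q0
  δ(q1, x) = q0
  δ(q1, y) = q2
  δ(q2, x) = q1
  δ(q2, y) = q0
ε, x, y, xx, xy, yx, yy, xxx, xxy, xyx, xyy, yxx, yxy, yyx, yyy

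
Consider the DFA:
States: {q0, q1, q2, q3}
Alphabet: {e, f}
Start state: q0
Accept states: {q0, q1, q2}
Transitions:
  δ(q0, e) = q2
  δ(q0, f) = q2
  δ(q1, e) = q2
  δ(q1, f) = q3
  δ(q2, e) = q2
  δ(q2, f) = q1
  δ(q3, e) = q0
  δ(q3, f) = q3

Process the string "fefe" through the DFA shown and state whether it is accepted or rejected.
Processing string "fefe":
  q0 --f--> q2
  q2 --e--> q2
  q2 --f--> q1
  q1 --e--> q2
Final state: q2
Accept states: {q0, q1, q2}
Yes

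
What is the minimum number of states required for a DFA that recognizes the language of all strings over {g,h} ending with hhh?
By Myhill–Nerode, count the distinguishable equivalence classes: 4 classes — one per longest suffix of the input that is a prefix of 'hhh' (lengths 0 through 3); only the length-3 class is accepting.
4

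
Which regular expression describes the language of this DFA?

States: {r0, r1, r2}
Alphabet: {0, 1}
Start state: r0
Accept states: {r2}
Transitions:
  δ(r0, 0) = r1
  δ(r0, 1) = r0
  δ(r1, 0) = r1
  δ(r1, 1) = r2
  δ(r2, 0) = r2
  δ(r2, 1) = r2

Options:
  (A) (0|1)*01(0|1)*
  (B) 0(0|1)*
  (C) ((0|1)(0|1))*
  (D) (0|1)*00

Check each option against the DFA on short strings; one disagreement eliminates an option:
  (A) (0|1)*01(0|1)*: agrees with the DFA on every string of length ≤ 6
  (B) 0(0|1)*: on '0' the DFA goes r0 → r1 and rejects (r1 ∉ Accept), but the regex matches it → eliminate
  (C) ((0|1)(0|1))*: on ε the DFA stays in r0 and rejects (r0 ∉ Accept), but the regex matches it → eliminate
  (D) (0|1)*00: on '00' the DFA goes r0 → r1 → r1 and rejects (r1 ∉ Accept), but the regex matches it → eliminate
Only (A) is consistent with the DFA.
(A) (0|1)*01(0|1)*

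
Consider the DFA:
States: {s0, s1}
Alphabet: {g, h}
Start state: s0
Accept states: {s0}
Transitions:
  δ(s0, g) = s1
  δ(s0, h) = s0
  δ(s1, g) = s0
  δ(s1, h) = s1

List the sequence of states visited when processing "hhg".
read 'h': s0 → s0
  read 'h': s0 → s0
  read 'g': s0 → s1
s0 -> s0 -> s0 -> s1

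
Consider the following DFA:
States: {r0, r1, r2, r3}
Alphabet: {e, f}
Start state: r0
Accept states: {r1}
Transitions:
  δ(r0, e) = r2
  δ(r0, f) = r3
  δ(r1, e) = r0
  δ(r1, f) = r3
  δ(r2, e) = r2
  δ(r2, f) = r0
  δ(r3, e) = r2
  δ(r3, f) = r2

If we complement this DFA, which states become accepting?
Complement accept states = All states \ Original accept states
= {r0, r1, r2, r3} \ {r1}
{r0, r2, r3}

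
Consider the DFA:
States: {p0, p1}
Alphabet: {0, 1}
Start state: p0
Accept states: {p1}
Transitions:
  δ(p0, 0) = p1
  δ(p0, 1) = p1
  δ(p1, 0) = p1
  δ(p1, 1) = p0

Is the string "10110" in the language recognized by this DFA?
Processing string "10110":
  p0 --1--> p1
  p1 --0--> p1
  p1 --1--> p0
  p0 --1--> p1
  p1 --0--> p1
Final state: p1
Accept states: {p1}
Yes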